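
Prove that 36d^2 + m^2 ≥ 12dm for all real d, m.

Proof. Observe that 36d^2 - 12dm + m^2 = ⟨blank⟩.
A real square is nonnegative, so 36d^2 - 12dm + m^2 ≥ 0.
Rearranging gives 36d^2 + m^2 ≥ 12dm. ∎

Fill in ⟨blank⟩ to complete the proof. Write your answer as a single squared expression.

(6d - m)^2

36d^2 - 12dm + m^2 is a perfect-square trinomial: the outer terms are (6d)^2 and (m)^2, and the cross term is -2·6d·m.
So 36d^2 - 12dm + m^2 = (6d - m)^2 ≥ 0.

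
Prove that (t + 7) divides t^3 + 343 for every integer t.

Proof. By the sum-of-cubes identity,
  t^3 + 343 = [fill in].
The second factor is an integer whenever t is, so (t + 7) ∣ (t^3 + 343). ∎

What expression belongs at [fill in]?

Polynomial division of t^3 + 343 by t + 7 leaves remainder 0 and quotient t^2 - 7t + 49.
Hence t^3 + 343 = (t + 7)(t^2 - 7t + 49).

(t + 7)(t^2 - 7t + 49)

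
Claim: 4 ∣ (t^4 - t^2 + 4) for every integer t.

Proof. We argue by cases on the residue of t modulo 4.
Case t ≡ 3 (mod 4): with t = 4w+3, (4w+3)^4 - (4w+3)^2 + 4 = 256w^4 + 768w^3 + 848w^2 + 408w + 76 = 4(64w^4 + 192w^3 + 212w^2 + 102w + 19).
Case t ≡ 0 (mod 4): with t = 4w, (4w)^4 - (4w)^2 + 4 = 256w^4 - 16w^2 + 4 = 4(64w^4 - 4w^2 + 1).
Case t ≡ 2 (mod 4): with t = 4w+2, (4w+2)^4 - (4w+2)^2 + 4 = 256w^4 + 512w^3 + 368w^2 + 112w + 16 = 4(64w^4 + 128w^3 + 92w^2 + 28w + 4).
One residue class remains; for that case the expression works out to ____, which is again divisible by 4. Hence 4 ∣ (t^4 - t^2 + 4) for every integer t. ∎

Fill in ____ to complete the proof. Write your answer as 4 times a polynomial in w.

4(64w^4 + 64w^3 + 20w^2 + 2w + 1)

The residues treated are {3, 0, 2}, so the missing case is t ≡ 1 (mod 4); write t = 4w+1.
Then (4w+1)^4 - (4w+1)^2 + 4 = 256w^4 + 256w^3 + 80w^2 + 8w + 4 = 4(64w^4 + 64w^3 + 20w^2 + 2w + 1).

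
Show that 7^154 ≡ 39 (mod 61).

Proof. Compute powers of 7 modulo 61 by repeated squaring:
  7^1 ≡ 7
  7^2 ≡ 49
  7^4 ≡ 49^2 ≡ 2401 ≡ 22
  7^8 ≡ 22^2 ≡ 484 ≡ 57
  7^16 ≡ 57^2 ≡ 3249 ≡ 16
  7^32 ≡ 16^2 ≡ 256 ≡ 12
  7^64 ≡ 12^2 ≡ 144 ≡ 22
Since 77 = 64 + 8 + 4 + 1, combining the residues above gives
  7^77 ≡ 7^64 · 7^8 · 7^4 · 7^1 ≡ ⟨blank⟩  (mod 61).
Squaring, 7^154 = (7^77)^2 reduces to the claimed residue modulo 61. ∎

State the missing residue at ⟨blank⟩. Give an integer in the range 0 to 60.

51

7^64 · 7^8 · 7^4 · 7^1 ≡ 22 · 57 · 22 · 7 = 193116.
193116 mod 61 = 51, so 7^77 ≡ 51 (mod 61).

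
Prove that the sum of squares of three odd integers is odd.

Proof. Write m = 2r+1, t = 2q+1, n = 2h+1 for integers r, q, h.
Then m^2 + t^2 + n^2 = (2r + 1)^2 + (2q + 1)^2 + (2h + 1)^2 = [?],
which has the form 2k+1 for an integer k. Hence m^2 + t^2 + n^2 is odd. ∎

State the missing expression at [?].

Expanding: (2r + 1)^2 + (2q + 1)^2 + (2h + 1)^2 = 4h^2 + 4h + 4q^2 + 4q + 4r^2 + 4r + 3.
Every term except the constant is even, so this is 2(2h^2 + 2h + 2q^2 + 2q + 2r^2 + 2r + 1) + 1,
and 2h^2 + 2h + 2q^2 + 2q + 2r^2 + 2r + 1 ∈ ℤ gives the required form.

2(2h^2 + 2h + 2q^2 + 2q + 2r^2 + 2r + 1) + 1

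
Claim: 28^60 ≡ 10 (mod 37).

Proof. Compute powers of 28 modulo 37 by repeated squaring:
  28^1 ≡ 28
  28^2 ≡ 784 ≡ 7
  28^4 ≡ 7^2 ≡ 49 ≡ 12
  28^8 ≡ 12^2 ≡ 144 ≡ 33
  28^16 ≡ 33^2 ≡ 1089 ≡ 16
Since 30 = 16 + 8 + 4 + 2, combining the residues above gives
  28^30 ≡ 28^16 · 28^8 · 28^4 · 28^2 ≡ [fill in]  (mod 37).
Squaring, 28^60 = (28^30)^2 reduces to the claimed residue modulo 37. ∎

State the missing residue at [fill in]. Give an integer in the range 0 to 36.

26

28^16 · 28^8 · 28^4 · 28^2 ≡ 16 · 33 · 12 · 7 = 44352.
44352 mod 37 = 26, so 28^30 ≡ 26 (mod 37).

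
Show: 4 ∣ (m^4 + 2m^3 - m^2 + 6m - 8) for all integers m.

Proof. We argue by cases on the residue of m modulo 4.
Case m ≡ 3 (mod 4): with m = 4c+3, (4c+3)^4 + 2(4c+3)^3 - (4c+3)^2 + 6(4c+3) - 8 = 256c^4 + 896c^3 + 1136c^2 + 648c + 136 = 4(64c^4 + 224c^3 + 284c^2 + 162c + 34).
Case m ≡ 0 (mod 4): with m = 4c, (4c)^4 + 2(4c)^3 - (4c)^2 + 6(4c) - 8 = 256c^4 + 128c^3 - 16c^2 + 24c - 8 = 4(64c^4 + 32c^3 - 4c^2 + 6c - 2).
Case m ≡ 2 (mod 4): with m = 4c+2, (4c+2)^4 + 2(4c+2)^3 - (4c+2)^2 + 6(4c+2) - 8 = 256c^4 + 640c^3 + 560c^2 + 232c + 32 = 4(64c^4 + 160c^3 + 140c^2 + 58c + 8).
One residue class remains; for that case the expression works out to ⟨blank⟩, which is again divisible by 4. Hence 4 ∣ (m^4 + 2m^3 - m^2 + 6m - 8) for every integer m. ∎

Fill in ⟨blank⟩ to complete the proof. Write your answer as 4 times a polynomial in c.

4(64c^4 + 96c^3 + 44c^2 + 14c)

The residues treated are {3, 0, 2}, so the missing case is m ≡ 1 (mod 4); write m = 4c+1.
Then (4c+1)^4 + 2(4c+1)^3 - (4c+1)^2 + 6(4c+1) - 8 = 256c^4 + 384c^3 + 176c^2 + 56c = 4(64c^4 + 96c^3 + 44c^2 + 14c).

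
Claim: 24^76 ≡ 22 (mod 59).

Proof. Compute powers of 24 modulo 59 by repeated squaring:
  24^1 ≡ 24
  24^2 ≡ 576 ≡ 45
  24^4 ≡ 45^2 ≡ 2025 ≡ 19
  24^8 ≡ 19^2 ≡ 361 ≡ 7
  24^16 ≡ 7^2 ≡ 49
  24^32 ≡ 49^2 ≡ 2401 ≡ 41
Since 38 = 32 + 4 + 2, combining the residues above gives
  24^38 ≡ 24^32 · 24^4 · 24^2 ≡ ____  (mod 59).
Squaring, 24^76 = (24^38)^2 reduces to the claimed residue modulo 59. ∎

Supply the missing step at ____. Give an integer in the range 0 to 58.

Multiply the listed residues: 41 · 19 · 45 = 779 → 35055.
Reducing modulo 59: 35055 = 594·59 + 9, so 24^38 ≡ 9.

9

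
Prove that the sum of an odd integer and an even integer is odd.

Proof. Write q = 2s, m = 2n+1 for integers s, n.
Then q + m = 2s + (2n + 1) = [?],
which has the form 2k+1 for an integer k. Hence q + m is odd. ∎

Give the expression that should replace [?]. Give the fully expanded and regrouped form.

Expanding: 2s + (2n + 1) = 2n + 2s + 1.
Every term except the constant is even, so this is 2(n + s) + 1,
and n + s ∈ ℤ gives the required form.

2(n + s) + 1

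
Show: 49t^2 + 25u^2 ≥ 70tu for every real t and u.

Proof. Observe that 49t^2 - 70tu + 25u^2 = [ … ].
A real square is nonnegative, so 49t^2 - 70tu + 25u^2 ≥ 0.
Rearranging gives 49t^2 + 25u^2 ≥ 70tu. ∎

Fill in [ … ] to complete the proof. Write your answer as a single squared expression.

The leading and trailing coefficients are 7^2 and 5^2, and 70 = 2·7·5, so the trinomial is (7t - 5u)^2.
Hence 49t^2 - 70tu + 25u^2 ≥ 0.

(7t - 5u)^2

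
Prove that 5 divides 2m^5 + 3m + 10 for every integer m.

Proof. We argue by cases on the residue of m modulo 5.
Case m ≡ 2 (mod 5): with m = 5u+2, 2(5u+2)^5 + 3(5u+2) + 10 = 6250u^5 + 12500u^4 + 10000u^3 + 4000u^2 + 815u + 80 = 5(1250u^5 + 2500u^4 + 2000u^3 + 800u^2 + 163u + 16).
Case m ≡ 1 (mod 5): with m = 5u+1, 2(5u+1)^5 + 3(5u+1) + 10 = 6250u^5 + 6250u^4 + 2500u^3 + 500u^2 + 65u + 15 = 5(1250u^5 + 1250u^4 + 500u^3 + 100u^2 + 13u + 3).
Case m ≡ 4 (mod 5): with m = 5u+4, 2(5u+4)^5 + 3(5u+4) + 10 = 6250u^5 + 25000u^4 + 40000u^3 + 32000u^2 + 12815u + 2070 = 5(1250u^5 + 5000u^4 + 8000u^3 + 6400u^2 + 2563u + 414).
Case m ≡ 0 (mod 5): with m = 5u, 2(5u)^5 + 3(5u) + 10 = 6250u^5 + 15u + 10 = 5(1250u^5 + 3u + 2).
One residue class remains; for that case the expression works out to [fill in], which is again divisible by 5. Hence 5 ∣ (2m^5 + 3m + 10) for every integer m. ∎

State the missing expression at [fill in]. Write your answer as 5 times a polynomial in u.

5(1250u^5 + 3750u^4 + 4500u^3 + 2700u^2 + 813u + 101)

The residues treated are {2, 1, 4, 0}, so the missing case is m ≡ 3 (mod 5); write m = 5u+3.
Then 2(5u+3)^5 + 3(5u+3) + 10 = 6250u^5 + 18750u^4 + 22500u^3 + 13500u^2 + 4065u + 505 = 5(1250u^5 + 3750u^4 + 4500u^3 + 2700u^2 + 813u + 101).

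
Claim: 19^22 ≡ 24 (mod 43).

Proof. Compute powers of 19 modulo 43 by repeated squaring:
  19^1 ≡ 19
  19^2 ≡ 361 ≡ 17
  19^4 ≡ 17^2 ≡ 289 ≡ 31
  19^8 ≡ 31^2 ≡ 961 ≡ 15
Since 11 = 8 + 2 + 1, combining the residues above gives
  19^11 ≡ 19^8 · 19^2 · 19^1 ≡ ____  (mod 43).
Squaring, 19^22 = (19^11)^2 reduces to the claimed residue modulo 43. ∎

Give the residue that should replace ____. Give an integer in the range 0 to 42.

19^8 · 19^2 · 19^1 ≡ 15 · 17 · 19 = 4845.
4845 mod 43 = 29, so 19^11 ≡ 29 (mod 43).

29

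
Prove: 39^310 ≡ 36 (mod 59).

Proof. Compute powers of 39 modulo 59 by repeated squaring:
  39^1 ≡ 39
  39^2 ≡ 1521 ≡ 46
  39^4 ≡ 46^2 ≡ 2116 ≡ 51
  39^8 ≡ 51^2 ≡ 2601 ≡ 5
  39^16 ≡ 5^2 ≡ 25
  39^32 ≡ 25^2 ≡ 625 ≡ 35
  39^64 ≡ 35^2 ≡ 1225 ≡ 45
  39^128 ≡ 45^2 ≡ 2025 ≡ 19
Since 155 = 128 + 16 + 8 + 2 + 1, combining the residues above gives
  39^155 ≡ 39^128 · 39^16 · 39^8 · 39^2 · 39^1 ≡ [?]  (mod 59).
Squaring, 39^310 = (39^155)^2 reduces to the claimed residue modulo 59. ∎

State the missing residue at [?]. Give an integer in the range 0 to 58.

6

39^128 · 39^16 · 39^8 · 39^2 · 39^1 ≡ 19 · 25 · 5 · 46 · 39 = 4260750.
4260750 mod 59 = 6, so 39^155 ≡ 6 (mod 59).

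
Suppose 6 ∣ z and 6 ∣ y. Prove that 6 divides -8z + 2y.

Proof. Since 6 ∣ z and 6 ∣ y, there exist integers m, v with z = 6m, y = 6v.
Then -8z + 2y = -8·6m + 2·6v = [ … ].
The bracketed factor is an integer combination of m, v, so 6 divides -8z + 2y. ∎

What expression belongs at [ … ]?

Each term has a factor of 6: -8·6m + 2·6v = 6·(-8m + 2v).
Since -8m + 2v is an integer, 6 ∣ (-8z + 2y).

6(-8m + 2v)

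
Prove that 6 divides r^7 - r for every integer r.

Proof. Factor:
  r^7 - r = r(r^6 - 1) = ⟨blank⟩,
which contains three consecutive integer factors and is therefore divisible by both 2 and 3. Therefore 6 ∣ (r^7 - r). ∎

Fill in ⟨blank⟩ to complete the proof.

r^6 - 1 = (r^2 - 1)(r^4 + r^2 + 1), and r^2 - 1 = (r-1)(r+1).
So r(r^6 - 1) = (r - 1)r(r + 1)(r^4 + r^2 + 1).

(r - 1)r(r + 1)(r^4 + r^2 + 1)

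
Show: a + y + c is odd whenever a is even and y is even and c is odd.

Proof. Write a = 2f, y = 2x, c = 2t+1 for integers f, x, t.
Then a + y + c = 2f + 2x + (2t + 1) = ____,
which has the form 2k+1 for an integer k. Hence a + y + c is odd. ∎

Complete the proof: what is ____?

2f + 2x + (2t + 1) = 2f + 2t + 2x + 1
= 2(f + t + x) + 1.
Since f + t + x is an integer, the sum is of the form 2k+1 for an integer k.

2(f + t + x) + 1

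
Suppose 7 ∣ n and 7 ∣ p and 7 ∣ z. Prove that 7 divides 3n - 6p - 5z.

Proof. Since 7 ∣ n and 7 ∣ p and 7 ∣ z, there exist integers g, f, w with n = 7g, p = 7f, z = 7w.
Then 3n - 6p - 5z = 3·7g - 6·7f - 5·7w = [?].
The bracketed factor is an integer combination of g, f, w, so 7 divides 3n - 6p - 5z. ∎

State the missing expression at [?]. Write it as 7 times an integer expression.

Pull the common 7 out of every term: 3·7g - 6·7f - 5·7w = 7(-6f + 3g - 5w).
-6f + 3g - 5w is an integer, which exhibits the divisibility.

7(-6f + 3g - 5w)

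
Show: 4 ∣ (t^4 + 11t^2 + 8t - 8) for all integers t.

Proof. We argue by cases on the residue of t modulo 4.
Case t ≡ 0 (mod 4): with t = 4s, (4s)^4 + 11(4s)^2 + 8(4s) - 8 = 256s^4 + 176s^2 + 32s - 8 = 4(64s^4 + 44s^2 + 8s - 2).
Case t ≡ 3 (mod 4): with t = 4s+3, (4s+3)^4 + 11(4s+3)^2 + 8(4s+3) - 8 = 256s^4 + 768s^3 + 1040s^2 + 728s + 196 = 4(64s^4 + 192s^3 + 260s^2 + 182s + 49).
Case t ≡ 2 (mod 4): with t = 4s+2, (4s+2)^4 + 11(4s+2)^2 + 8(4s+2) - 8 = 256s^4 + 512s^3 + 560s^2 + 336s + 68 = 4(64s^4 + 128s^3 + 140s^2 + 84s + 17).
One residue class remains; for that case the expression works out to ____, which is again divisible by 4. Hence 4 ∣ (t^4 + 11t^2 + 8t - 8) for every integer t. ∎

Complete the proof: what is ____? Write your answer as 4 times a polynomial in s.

The residues treated are {0, 3, 2}, so the missing case is t ≡ 1 (mod 4); write t = 4s+1.
Then (4s+1)^4 + 11(4s+1)^2 + 8(4s+1) - 8 = 256s^4 + 256s^3 + 272s^2 + 136s + 12 = 4(64s^4 + 64s^3 + 68s^2 + 34s + 3).

4(64s^4 + 64s^3 + 68s^2 + 34s + 3)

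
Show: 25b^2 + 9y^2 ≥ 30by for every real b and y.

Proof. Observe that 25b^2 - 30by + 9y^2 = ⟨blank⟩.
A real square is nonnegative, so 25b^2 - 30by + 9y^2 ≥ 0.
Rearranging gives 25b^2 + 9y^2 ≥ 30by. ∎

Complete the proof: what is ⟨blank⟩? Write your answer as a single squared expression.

(5b - 3y)^2

The leading and trailing coefficients are 5^2 and 3^2, and 30 = 2·5·3, so the trinomial is (5b - 3y)^2.
Hence 25b^2 - 30by + 9y^2 ≥ 0.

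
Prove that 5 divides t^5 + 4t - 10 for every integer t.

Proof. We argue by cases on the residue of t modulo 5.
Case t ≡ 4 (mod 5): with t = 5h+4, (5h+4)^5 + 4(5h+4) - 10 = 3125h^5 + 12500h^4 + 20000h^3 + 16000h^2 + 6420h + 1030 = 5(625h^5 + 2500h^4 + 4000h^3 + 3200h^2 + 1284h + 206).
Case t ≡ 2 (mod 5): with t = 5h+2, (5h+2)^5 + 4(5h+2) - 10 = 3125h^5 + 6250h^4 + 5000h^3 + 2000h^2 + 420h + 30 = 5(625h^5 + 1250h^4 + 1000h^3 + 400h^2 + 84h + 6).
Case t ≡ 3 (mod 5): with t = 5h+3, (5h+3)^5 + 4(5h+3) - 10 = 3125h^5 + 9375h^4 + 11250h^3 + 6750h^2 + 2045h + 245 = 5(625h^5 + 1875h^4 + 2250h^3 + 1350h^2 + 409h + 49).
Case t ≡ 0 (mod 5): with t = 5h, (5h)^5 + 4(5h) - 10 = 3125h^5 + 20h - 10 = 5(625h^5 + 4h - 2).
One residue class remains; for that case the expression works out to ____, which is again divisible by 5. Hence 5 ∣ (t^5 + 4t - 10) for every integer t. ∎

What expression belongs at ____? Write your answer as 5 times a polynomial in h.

Only t ≡ 1 (mod 5) is unaccounted for. Put t = 5h+1:
(5h+1)^5 + 4(5h+1) - 10 expands to 3125h^5 + 3125h^4 + 1250h^3 + 250h^2 + 45h - 5,
and factoring out 5 leaves 5(625h^5 + 625h^4 + 250h^3 + 50h^2 + 9h - 1).

5(625h^5 + 625h^4 + 250h^3 + 50h^2 + 9h - 1)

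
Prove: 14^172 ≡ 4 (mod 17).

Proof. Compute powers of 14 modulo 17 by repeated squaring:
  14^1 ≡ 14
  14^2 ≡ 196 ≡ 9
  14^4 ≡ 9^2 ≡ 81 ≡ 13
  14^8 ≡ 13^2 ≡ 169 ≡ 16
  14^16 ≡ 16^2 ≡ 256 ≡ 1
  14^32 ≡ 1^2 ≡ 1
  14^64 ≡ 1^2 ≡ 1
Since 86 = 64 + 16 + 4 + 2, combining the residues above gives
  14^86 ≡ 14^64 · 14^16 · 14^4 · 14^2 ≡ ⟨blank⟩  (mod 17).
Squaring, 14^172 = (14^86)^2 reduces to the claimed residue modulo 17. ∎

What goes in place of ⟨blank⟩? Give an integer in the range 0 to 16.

14^64 · 14^16 · 14^4 · 14^2 ≡ 1 · 1 · 13 · 9 = 117.
117 mod 17 = 15, so 14^86 ≡ 15 (mod 17).

15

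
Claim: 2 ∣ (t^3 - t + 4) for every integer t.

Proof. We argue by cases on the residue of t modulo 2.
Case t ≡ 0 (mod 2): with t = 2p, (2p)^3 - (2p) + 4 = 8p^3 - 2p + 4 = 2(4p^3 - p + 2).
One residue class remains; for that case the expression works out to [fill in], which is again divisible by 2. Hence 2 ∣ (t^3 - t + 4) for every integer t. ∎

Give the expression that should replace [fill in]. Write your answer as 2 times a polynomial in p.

The residues treated are {0}, so the missing case is t ≡ 1 (mod 2); write t = 2p+1.
Then (2p+1)^3 - (2p+1) + 4 = 8p^3 + 12p^2 + 4p + 4 = 2(4p^3 + 6p^2 + 2p + 2).

2(4p^3 + 6p^2 + 2p + 2)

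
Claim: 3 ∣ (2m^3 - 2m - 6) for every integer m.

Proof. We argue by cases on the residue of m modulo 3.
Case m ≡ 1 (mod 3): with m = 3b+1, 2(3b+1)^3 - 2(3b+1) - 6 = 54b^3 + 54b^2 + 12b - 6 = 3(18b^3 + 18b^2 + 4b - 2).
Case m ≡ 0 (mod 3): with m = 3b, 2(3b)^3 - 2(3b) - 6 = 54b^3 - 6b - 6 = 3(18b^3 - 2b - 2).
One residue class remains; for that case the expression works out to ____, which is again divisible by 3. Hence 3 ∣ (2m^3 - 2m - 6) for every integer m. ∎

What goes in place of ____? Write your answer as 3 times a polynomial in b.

3(18b^3 + 36b^2 + 22b + 2)

The residues treated are {1, 0}, so the missing case is m ≡ 2 (mod 3); write m = 3b+2.
Then 2(3b+2)^3 - 2(3b+2) - 6 = 54b^3 + 108b^2 + 66b + 6 = 3(18b^3 + 36b^2 + 22b + 2).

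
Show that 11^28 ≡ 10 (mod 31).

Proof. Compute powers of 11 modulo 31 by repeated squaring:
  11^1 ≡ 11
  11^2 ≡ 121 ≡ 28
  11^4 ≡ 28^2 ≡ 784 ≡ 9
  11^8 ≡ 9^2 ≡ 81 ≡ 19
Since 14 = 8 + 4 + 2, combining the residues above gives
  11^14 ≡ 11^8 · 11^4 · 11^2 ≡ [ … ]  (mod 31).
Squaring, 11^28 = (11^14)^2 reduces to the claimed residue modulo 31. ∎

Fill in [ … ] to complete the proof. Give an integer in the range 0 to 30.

14

Multiply the listed residues: 19 · 9 · 28 = 171 → 4788.
Reducing modulo 31: 4788 = 154·31 + 14, so 11^14 ≡ 14.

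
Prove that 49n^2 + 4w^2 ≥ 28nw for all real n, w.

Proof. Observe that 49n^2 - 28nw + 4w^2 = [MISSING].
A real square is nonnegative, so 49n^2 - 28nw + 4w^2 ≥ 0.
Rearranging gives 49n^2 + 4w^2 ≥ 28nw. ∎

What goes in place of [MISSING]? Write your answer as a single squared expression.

49n^2 - 28nw + 4w^2 is a perfect-square trinomial: the outer terms are (7n)^2 and (2w)^2, and the cross term is -2·7n·2w.
So 49n^2 - 28nw + 4w^2 = (7n - 2w)^2 ≥ 0.

(7n - 2w)^2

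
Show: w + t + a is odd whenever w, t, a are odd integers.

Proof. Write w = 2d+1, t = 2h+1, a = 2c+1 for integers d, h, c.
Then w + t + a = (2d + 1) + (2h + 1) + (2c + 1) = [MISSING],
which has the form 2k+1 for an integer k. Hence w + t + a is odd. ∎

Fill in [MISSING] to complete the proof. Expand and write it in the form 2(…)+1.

Expanding: (2d + 1) + (2h + 1) + (2c + 1) = 2c + 2d + 2h + 3.
Every term except the constant is even, so this is 2(c + d + h + 1) + 1,
and c + d + h + 1 ∈ ℤ gives the required form.

2(c + d + h + 1) + 1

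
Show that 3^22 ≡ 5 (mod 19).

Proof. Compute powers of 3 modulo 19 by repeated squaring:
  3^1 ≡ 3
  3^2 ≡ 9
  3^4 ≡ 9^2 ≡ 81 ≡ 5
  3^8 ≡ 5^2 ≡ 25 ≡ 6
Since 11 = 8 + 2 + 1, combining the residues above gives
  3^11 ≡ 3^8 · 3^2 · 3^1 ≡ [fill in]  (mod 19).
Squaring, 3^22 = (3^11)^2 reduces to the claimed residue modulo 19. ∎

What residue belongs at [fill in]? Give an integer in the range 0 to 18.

3^8 · 3^2 · 3^1 ≡ 6 · 9 · 3 = 162.
162 mod 19 = 10, so 3^11 ≡ 10 (mod 19).

10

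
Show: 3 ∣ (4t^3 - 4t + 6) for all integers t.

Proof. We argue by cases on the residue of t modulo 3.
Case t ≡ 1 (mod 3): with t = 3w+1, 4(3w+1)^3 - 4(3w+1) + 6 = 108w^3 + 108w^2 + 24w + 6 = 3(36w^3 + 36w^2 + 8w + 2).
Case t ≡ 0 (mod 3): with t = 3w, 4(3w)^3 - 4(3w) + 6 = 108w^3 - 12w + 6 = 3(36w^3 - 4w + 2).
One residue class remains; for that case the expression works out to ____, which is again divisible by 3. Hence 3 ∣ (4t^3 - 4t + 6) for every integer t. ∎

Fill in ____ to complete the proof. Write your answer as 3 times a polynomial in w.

The residues treated are {1, 0}, so the missing case is t ≡ 2 (mod 3); write t = 3w+2.
Then 4(3w+2)^3 - 4(3w+2) + 6 = 108w^3 + 216w^2 + 132w + 30 = 3(36w^3 + 72w^2 + 44w + 10).

3(36w^3 + 72w^2 + 44w + 10)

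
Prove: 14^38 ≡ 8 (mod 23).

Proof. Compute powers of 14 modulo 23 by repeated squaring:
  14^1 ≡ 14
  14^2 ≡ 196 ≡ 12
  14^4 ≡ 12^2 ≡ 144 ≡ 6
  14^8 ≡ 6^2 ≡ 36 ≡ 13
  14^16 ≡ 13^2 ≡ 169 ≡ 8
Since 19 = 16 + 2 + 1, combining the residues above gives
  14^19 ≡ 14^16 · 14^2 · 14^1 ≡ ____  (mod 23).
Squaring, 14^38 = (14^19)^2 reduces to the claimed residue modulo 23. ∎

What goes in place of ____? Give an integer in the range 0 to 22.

14^16 · 14^2 · 14^1 ≡ 8 · 12 · 14 = 1344.
1344 mod 23 = 10, so 14^19 ≡ 10 (mod 23).

10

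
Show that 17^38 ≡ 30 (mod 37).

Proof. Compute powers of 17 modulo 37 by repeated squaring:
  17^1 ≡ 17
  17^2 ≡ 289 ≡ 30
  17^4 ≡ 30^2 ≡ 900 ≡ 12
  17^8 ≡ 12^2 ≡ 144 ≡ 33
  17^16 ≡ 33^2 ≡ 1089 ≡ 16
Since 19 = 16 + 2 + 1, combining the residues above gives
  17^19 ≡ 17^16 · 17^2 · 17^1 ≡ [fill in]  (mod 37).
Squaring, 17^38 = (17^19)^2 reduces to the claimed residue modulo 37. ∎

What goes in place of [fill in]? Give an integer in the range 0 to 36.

20

17^16 · 17^2 · 17^1 ≡ 16 · 30 · 17 = 8160.
8160 mod 37 = 20, so 17^19 ≡ 20 (mod 37).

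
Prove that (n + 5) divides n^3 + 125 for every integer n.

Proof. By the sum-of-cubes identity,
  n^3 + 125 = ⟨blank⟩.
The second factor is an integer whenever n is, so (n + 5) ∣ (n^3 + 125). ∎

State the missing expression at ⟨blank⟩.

(n + 5)(n^2 - 5n + 25)

a^3 + b^3 = (a + b)(a^2 - ab + b^2). With a = n, b = 5:
n^3 + 125 = (n + 5)(n^2 - 5n + 25).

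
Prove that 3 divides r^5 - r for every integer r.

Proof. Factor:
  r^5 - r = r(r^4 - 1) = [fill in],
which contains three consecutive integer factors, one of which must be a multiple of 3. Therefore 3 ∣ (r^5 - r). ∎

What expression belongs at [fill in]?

r^4 - 1 = (r^2 - 1)(r^2 + 1), and r^2 - 1 = (r-1)(r+1).
So r(r^4 - 1) = (r - 1)r(r + 1)(r^2 + 1).

(r - 1)r(r + 1)(r^2 + 1)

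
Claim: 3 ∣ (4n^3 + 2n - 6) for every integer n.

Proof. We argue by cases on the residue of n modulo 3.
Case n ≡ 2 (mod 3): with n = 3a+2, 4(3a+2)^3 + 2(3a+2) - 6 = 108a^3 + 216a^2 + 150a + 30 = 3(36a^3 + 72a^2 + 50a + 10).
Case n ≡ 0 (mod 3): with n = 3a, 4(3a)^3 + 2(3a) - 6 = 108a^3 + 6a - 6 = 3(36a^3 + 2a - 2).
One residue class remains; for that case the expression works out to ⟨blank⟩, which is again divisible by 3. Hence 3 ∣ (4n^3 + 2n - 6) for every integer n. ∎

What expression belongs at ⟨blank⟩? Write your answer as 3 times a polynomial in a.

3(36a^3 + 36a^2 + 14a)

The residues treated are {2, 0}, so the missing case is n ≡ 1 (mod 3); write n = 3a+1.
Then 4(3a+1)^3 + 2(3a+1) - 6 = 108a^3 + 108a^2 + 42a = 3(36a^3 + 36a^2 + 14a).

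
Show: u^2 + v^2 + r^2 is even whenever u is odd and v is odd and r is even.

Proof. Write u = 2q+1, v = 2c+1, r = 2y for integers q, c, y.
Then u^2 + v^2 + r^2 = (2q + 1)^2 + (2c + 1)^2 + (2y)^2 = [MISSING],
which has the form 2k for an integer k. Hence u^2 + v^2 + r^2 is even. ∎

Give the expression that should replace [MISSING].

Expanding: (2q + 1)^2 + (2c + 1)^2 + (2y)^2 = 4c^2 + 4c + 4q^2 + 4q + 4y^2 + 2.
Every term is even; pulling out the factor of 2 gives 2(2c^2 + 2c + 2q^2 + 2q + 2y^2 + 1).

2(2c^2 + 2c + 2q^2 + 2q + 2y^2 + 1)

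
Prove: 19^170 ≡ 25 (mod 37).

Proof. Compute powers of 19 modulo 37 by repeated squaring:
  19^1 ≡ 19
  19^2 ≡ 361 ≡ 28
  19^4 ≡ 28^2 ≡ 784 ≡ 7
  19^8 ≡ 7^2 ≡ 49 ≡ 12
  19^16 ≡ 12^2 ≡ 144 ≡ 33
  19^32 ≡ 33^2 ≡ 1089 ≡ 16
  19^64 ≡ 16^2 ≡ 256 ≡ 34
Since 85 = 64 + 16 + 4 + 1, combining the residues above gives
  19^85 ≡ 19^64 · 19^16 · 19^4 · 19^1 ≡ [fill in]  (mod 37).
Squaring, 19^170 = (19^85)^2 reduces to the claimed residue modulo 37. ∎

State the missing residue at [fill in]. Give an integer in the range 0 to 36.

5

Multiply the listed residues: 34 · 33 · 7 · 19 = 1122 → 7854 → 149226.
Reducing modulo 37: 149226 = 4033·37 + 5, so 19^85 ≡ 5.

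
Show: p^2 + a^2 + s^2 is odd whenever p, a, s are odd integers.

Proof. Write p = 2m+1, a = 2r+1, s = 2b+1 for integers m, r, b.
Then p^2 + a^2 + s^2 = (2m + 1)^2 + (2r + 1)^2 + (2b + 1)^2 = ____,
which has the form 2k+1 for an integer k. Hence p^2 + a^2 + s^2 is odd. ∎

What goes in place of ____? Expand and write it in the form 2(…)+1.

2(2b^2 + 2b + 2m^2 + 2m + 2r^2 + 2r + 1) + 1

Expanding: (2m + 1)^2 + (2r + 1)^2 + (2b + 1)^2 = 4b^2 + 4b + 4m^2 + 4m + 4r^2 + 4r + 3.
Every term except the constant is even, so this is 2(2b^2 + 2b + 2m^2 + 2m + 2r^2 + 2r + 1) + 1,
and 2b^2 + 2b + 2m^2 + 2m + 2r^2 + 2r + 1 ∈ ℤ gives the required form.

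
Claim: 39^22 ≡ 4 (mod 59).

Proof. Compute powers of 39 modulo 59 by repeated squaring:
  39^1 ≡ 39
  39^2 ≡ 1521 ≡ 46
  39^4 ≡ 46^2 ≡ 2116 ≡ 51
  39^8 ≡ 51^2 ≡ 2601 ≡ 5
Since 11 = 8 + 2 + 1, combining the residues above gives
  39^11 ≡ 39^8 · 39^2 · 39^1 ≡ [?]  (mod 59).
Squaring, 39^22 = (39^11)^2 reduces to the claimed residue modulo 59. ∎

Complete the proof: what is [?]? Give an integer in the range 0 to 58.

Multiply the listed residues: 5 · 46 · 39 = 230 → 8970.
Reducing modulo 59: 8970 = 152·59 + 2, so 39^11 ≡ 2.

2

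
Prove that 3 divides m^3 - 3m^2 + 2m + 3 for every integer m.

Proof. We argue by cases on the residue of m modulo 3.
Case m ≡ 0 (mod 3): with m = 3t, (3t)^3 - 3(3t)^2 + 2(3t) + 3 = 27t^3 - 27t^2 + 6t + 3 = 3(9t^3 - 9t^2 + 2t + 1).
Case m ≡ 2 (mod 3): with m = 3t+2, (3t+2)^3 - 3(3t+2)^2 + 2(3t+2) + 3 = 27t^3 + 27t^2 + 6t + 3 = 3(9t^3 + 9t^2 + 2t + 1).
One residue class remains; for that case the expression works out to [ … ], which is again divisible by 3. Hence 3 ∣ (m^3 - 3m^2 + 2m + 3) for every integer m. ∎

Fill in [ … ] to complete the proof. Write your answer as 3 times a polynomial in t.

3(9t^3 - t + 1)

Only m ≡ 1 (mod 3) is unaccounted for. Put m = 3t+1:
(3t+1)^3 - 3(3t+1)^2 + 2(3t+1) + 3 expands to 27t^3 - 3t + 3,
and factoring out 3 leaves 3(9t^3 - t + 1).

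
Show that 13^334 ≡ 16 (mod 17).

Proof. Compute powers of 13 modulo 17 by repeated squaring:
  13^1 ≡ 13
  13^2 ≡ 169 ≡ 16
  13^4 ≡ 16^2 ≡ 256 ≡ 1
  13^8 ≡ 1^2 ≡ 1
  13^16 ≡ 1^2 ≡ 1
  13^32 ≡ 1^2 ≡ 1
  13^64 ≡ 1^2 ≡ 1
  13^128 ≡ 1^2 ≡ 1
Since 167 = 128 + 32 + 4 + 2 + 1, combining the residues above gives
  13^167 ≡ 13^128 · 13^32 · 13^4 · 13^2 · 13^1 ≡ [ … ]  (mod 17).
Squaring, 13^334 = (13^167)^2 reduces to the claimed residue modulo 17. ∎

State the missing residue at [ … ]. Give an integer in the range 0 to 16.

4

13^128 · 13^32 · 13^4 · 13^2 · 13^1 ≡ 1 · 1 · 1 · 16 · 13 = 208.
208 mod 17 = 4, so 13^167 ≡ 4 (mod 17).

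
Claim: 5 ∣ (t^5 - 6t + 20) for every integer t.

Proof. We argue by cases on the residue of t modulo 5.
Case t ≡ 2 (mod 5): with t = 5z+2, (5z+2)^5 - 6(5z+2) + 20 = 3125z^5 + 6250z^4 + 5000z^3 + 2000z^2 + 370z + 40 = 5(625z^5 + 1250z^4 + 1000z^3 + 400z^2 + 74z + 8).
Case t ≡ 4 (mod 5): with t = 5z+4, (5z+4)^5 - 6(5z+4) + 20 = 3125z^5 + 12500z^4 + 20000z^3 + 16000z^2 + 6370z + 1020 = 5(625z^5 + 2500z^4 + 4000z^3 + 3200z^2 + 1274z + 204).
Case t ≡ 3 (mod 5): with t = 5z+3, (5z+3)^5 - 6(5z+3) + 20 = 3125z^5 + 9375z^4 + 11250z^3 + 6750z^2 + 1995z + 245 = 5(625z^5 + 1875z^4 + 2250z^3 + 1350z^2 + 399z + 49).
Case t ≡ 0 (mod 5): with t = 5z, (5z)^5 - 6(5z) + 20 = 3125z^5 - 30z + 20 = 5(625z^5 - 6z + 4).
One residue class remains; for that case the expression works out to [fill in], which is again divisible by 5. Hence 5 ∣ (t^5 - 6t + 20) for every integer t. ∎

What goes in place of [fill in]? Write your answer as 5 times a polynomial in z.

Only t ≡ 1 (mod 5) is unaccounted for. Put t = 5z+1:
(5z+1)^5 - 6(5z+1) + 20 expands to 3125z^5 + 3125z^4 + 1250z^3 + 250z^2 - 5z + 15,
and factoring out 5 leaves 5(625z^5 + 625z^4 + 250z^3 + 50z^2 - z + 3).

5(625z^5 + 625z^4 + 250z^3 + 50z^2 - z + 3)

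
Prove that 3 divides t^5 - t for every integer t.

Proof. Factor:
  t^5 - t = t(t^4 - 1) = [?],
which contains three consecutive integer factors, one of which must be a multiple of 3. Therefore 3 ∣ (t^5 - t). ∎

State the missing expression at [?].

t^4 - 1 = (t^2 - 1)(t^2 + 1), and t^2 - 1 = (t-1)(t+1).
So t(t^4 - 1) = (t - 1)t(t + 1)(t^2 + 1).

(t - 1)t(t + 1)(t^2 + 1)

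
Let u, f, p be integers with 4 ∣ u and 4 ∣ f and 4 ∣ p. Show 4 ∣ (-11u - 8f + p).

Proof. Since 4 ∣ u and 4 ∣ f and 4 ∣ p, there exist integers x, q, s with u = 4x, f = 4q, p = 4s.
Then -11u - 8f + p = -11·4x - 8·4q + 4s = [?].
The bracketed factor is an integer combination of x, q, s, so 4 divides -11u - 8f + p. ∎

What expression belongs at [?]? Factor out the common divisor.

4(-8q + s - 11x)

Each term has a factor of 4: -11·4x - 8·4q + 4s = 4·(-8q + s - 11x).
Since -8q + s - 11x is an integer, 4 ∣ (-11u - 8f + p).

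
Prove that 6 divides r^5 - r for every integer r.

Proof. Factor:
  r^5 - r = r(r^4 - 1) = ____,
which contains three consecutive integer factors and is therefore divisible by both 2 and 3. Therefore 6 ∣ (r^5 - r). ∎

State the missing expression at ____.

r^4 - 1 = (r^2 - 1)(r^2 + 1), and r^2 - 1 = (r-1)(r+1).
So r(r^4 - 1) = (r - 1)r(r + 1)(r^2 + 1).

(r - 1)r(r + 1)(r^2 + 1)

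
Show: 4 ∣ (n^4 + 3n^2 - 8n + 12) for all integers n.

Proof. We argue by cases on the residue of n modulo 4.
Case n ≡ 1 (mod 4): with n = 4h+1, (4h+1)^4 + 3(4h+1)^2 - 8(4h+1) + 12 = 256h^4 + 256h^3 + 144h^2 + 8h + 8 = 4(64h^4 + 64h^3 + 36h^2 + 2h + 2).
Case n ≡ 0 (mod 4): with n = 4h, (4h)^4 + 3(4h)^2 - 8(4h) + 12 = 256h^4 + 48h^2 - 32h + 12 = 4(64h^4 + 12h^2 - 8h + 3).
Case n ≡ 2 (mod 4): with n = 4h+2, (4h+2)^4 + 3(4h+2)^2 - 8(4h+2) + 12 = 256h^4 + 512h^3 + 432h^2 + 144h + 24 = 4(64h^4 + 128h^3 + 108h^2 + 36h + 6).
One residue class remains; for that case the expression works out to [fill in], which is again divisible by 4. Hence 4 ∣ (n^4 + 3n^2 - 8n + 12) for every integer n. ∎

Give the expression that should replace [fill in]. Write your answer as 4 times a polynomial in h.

Only n ≡ 3 (mod 4) is unaccounted for. Put n = 4h+3:
(4h+3)^4 + 3(4h+3)^2 - 8(4h+3) + 12 expands to 256h^4 + 768h^3 + 912h^2 + 472h + 96,
and factoring out 4 leaves 4(64h^4 + 192h^3 + 228h^2 + 118h + 24).

4(64h^4 + 192h^3 + 228h^2 + 118h + 24)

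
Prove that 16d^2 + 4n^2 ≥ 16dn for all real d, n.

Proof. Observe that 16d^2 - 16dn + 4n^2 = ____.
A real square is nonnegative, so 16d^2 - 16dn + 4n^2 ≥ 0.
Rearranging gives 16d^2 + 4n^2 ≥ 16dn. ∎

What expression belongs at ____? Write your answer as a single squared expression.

16d^2 - 16dn + 4n^2 is a perfect-square trinomial: the outer terms are (4d)^2 and (2n)^2, and the cross term is -2·4d·2n.
So 16d^2 - 16dn + 4n^2 = (4d - 2n)^2 ≥ 0.

(4d - 2n)^2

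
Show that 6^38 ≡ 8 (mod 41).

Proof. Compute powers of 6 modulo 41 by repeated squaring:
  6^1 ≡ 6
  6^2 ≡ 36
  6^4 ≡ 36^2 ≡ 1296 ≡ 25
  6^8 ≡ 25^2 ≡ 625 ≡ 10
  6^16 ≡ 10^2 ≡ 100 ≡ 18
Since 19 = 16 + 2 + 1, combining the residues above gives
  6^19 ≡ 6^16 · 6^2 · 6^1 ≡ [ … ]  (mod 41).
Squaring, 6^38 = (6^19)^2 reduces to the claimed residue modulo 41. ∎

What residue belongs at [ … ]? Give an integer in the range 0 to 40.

34

Multiply the listed residues: 18 · 36 · 6 = 648 → 3888.
Reducing modulo 41: 3888 = 94·41 + 34, so 6^19 ≡ 34.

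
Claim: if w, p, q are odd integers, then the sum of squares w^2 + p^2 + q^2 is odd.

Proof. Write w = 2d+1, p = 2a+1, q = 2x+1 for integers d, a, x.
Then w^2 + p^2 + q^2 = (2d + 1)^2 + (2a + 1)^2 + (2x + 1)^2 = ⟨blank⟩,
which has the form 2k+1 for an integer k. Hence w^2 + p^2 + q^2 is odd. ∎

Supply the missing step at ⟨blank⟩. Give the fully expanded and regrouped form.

2(2a^2 + 2a + 2d^2 + 2d + 2x^2 + 2x + 1) + 1

(2d + 1)^2 + (2a + 1)^2 + (2x + 1)^2 = 4a^2 + 4a + 4d^2 + 4d + 4x^2 + 4x + 3
= 2(2a^2 + 2a + 2d^2 + 2d + 2x^2 + 2x + 1) + 1.
Since 2a^2 + 2a + 2d^2 + 2d + 2x^2 + 2x + 1 is an integer, the sum of squares is of the form 2k+1 for an integer k.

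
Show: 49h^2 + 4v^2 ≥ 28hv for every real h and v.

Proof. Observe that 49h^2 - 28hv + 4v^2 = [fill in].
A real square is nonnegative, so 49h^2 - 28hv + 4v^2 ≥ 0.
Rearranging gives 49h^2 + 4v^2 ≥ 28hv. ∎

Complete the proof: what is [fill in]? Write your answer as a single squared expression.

(7h - 2v)^2

49h^2 - 28hv + 4v^2 is a perfect-square trinomial: the outer terms are (7h)^2 and (2v)^2, and the cross term is -2·7h·2v.
So 49h^2 - 28hv + 4v^2 = (7h - 2v)^2 ≥ 0.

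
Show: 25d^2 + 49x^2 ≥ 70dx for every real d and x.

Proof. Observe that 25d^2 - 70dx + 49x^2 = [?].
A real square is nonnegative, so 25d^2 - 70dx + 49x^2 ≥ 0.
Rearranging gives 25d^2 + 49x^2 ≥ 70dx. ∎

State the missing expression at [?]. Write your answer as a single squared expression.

(5d - 7x)^2

25d^2 - 70dx + 49x^2 is a perfect-square trinomial: the outer terms are (5d)^2 and (7x)^2, and the cross term is -2·5d·7x.
So 25d^2 - 70dx + 49x^2 = (5d - 7x)^2 ≥ 0.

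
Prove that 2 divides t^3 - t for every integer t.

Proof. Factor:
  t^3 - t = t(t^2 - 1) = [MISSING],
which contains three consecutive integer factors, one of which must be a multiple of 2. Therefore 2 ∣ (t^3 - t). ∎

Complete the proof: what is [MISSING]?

(t - 1)t(t + 1)

t(t^2 - 1) = t(t - 1)(t + 1) = (t - 1)t(t + 1).
These three factors are consecutive integers, so their product is divisible by 2.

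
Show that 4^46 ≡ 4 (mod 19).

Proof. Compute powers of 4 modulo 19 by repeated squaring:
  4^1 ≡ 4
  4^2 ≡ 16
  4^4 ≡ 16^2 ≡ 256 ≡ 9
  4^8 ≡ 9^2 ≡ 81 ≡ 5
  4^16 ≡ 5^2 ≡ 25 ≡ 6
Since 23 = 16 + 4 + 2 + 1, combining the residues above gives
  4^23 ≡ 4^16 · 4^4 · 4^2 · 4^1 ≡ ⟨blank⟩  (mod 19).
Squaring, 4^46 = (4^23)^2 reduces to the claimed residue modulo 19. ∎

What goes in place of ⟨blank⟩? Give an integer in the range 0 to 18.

17

Multiply the listed residues: 6 · 9 · 16 · 4 = 54 → 864 → 3456.
Reducing modulo 19: 3456 = 181·19 + 17, so 4^23 ≡ 17.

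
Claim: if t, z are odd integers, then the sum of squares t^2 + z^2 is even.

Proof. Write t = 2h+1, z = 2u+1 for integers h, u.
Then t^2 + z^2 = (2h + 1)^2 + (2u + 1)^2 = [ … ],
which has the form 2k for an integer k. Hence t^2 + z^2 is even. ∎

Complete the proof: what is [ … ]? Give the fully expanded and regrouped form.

2(2h^2 + 2h + 2u^2 + 2u + 1)

(2h + 1)^2 + (2u + 1)^2 = 4h^2 + 4h + 4u^2 + 4u + 2
= 2(2h^2 + 2h + 2u^2 + 2u + 1).
Since 2h^2 + 2h + 2u^2 + 2u + 1 is an integer, the sum of squares is of the form 2k for an integer k.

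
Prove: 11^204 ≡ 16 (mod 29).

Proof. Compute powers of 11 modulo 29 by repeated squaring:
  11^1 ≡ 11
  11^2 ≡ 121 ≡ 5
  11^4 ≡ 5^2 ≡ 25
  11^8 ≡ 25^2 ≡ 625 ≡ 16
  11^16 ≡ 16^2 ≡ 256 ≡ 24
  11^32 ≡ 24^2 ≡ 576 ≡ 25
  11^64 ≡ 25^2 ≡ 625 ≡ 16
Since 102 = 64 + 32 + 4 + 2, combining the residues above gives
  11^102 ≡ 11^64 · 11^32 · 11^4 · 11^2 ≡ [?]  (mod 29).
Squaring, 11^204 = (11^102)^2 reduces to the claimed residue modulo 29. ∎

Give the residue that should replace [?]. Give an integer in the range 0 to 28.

4

Multiply the listed residues: 16 · 25 · 25 · 5 = 400 → 10000 → 50000.
Reducing modulo 29: 50000 = 1724·29 + 4, so 11^102 ≡ 4.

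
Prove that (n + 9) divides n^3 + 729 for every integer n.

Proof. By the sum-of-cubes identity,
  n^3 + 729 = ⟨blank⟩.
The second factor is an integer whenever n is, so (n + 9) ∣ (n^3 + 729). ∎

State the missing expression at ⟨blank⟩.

a^3 + b^3 = (a + b)(a^2 - ab + b^2). With a = n, b = 9:
n^3 + 729 = (n + 9)(n^2 - 9n + 81).

(n + 9)(n^2 - 9n + 81)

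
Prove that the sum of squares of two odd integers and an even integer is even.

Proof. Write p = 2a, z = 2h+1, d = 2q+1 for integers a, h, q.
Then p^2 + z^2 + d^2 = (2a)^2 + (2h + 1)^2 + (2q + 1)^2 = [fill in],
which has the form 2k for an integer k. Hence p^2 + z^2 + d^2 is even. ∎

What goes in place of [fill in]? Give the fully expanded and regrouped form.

2(2a^2 + 2h^2 + 2h + 2q^2 + 2q + 1)

Expanding: (2a)^2 + (2h + 1)^2 + (2q + 1)^2 = 4a^2 + 4h^2 + 4h + 4q^2 + 4q + 2.
Every term is even; pulling out the factor of 2 gives 2(2a^2 + 2h^2 + 2h + 2q^2 + 2q + 1).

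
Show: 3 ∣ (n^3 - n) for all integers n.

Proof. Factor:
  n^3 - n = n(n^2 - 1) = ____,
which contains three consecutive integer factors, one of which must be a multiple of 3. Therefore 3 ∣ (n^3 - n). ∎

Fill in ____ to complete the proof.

(n - 1)n(n + 1)

n(n^2 - 1) = n(n - 1)(n + 1) = (n - 1)n(n + 1).
These three factors are consecutive integers, so their product is divisible by 3.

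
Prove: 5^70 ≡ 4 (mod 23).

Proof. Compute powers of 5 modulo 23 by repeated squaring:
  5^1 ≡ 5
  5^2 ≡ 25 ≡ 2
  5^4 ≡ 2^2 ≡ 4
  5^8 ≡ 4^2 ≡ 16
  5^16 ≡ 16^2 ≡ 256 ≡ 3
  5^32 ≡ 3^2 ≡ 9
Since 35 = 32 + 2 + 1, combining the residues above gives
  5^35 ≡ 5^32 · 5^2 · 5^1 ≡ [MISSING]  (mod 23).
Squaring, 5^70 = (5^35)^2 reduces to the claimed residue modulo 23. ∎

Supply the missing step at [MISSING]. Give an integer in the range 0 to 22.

Multiply the listed residues: 9 · 2 · 5 = 18 → 90.
Reducing modulo 23: 90 = 3·23 + 21, so 5^35 ≡ 21.

21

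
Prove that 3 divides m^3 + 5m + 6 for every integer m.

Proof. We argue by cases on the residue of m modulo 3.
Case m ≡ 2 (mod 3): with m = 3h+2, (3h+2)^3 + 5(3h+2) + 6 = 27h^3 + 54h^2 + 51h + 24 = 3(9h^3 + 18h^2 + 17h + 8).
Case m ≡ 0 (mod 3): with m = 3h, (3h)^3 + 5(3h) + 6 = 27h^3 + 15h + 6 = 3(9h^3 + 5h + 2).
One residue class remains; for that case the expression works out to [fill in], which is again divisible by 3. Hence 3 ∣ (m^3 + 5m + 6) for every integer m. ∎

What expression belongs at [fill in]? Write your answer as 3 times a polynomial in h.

3(9h^3 + 9h^2 + 8h + 4)

Only m ≡ 1 (mod 3) is unaccounted for. Put m = 3h+1:
(3h+1)^3 + 5(3h+1) + 6 expands to 27h^3 + 27h^2 + 24h + 12,
and factoring out 3 leaves 3(9h^3 + 9h^2 + 8h + 4).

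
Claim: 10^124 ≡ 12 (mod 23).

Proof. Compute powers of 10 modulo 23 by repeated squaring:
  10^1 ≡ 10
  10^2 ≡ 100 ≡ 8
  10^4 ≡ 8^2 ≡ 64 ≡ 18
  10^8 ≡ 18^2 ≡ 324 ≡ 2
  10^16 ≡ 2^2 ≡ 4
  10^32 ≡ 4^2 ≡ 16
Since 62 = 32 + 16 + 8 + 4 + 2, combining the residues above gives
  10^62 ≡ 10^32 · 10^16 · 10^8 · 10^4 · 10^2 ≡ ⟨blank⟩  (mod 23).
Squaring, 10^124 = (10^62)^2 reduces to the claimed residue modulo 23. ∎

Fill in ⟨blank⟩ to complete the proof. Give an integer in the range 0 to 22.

9

10^32 · 10^16 · 10^8 · 10^4 · 10^2 ≡ 16 · 4 · 2 · 18 · 8 = 18432.
18432 mod 23 = 9, so 10^62 ≡ 9 (mod 23).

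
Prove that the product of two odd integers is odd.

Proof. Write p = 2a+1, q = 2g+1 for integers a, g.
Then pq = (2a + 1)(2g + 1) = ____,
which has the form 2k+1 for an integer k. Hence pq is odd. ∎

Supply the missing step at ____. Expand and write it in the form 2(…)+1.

2(2ag + a + g) + 1

(2a + 1)(2g + 1) = 4ag + 2a + 2g + 1
= 2(2ag + a + g) + 1.
Since 2ag + a + g is an integer, the product is of the form 2k+1 for an integer k.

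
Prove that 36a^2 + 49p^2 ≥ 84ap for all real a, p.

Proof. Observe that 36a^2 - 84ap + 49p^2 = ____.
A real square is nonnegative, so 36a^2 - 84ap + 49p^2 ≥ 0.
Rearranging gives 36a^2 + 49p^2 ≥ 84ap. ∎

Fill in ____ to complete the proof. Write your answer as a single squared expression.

(6a - 7p)^2

The leading and trailing coefficients are 6^2 and 7^2, and 84 = 2·6·7, so the trinomial is (6a - 7p)^2.
Hence 36a^2 - 84ap + 49p^2 ≥ 0.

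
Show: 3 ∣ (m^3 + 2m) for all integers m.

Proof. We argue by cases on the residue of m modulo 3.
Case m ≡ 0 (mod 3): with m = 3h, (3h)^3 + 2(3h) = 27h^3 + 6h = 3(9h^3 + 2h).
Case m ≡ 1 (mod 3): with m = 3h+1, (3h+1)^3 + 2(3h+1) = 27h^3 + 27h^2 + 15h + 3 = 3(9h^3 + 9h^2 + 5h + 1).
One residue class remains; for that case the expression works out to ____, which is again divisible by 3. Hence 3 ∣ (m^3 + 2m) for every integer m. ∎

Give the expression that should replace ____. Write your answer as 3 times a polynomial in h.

The residues treated are {0, 1}, so the missing case is m ≡ 2 (mod 3); write m = 3h+2.
Then (3h+2)^3 + 2(3h+2) = 27h^3 + 54h^2 + 42h + 12 = 3(9h^3 + 18h^2 + 14h + 4).

3(9h^3 + 18h^2 + 14h + 4)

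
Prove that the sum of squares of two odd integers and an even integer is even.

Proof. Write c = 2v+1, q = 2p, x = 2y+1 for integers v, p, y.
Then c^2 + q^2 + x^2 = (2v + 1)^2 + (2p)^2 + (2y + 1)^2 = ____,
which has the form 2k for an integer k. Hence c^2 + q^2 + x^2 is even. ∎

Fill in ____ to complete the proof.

Expanding: (2v + 1)^2 + (2p)^2 + (2y + 1)^2 = 4p^2 + 4v^2 + 4v + 4y^2 + 4y + 2.
Every term is even; pulling out the factor of 2 gives 2(2p^2 + 2v^2 + 2v + 2y^2 + 2y + 1).

2(2p^2 + 2v^2 + 2v + 2y^2 + 2y + 1)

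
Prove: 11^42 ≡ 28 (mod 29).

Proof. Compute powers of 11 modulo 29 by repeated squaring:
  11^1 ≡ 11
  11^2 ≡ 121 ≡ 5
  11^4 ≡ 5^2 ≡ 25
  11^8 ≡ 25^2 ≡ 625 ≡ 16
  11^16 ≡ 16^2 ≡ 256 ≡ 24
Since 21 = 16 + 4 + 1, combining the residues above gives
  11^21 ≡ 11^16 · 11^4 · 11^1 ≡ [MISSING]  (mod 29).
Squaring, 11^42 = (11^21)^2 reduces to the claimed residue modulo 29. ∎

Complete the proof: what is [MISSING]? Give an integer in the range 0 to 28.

17

11^16 · 11^4 · 11^1 ≡ 24 · 25 · 11 = 6600.
6600 mod 29 = 17, so 11^21 ≡ 17 (mod 29).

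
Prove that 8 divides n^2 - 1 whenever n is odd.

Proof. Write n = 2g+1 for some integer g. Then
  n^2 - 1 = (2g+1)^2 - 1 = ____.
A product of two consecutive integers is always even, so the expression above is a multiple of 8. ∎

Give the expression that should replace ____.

(2g+1)^2 - 1 = 4g^2 + 4g + 1 - 1 = 4g^2 + 4g = 4g(g+1).
Since g and g+1 are consecutive, g(g+1) is even, and 4·(even) is a multiple of 8.

4g(g + 1)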